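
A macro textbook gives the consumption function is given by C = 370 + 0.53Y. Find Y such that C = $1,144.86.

370 + 0.53Y = 1144.86
0.53Y = 774.86, so Y = 774.86/0.53 = 1462

Y = 1462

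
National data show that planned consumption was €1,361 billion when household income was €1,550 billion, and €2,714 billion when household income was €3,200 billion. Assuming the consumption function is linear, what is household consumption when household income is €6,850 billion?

C = 5707

MPC = (2714 − 1361)/(3200 − 1550) = 1353/1650 = 0.82
a = 1361 − 0.82(1550) = 1361 − 1271 = 90
C = 90 + 0.82(6850) = 90 + 5617 = 5707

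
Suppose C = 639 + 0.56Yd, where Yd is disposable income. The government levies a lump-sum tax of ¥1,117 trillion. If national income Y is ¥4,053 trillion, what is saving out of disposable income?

S = 652.84

Yd = Y − T = 4053 − 1117 = 2936
C = 639 + 0.56(2936) = 639 + 1644.16 = 2283.16
S = Yd − C = 2936 − 2283.16 = 652.84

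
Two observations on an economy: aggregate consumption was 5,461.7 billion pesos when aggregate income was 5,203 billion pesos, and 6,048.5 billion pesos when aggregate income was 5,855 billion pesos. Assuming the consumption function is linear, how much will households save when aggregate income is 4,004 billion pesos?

S = -378.6

MPC = (6048.5 − 5461.7)/(5855 − 5203) = 586.8/652 = 0.9
a = 5461.7 − 0.9(5203) = 5461.7 − 4682.7 = 779
C = 779 + 0.9(4004) = 4382.6
S = 4004 − 4382.6 = -378.6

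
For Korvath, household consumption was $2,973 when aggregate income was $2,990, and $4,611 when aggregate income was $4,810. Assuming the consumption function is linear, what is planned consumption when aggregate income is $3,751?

MPC = (4611 − 2973)/(4810 − 2990) = 1638/1820 = 0.9
a = 2973 − 0.9(2990) = 2973 − 2691 = 282
C = 282 + 0.9(3751) = 282 + 3375.9 = 3657.9

C = 3657.9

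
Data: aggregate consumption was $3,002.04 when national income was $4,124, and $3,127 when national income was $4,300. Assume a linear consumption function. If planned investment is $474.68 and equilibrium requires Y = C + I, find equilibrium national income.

Y = 1892

MPC = (3127 − 3002.04)/(4300 − 4124) = 124.96/176 = 0.71
a = 3002.04 − 0.71(4124) = 74
Equilibrium: Y = 74 + 0.71Y + 474.68
0.29Y = 548.68, so Y = 548.68/0.29 = 1892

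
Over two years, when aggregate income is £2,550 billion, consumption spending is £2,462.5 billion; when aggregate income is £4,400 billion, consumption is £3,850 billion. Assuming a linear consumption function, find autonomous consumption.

MPC = ΔC/ΔY = (3850 − 2462.5)/(4400 − 2550) = 1387.5/1850 = 0.75
a = C − MPC·Y = 2462.5 − 0.75(2550) = 2462.5 − 1912.5 = 550

a = 550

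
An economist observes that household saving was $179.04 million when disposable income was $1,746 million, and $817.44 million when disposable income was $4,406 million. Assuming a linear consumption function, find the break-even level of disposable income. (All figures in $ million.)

Y = 1000

MPS = ΔS/ΔY = (817.44 − 179.04)/(4406 − 1746) = 638.4/2660 = 0.24
MPC = 1 − MPS = 0.76
From S(1746) = 179.04: −a + 0.24(1746) = 179.04, so a = 419.04 − 179.04 = 240
Break-even (S = 0): Y = a/MPS = 240/0.24 = 1000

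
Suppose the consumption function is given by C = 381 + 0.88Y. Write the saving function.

S = -381 + 0.12Y

S = Y − C = Y − (381 + 0.88Y) = -381 + (1 − 0.88)Y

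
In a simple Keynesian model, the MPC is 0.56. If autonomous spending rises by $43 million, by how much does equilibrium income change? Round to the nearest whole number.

The multiplier is 1/(1 − MPC) = 1/0.44.
ΔY = 43/0.44 = 97.73 ≈ 98

ΔY ≈ 98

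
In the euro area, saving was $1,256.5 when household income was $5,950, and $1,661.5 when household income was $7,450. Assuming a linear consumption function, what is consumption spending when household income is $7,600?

C = 5898

MPS = ΔS/ΔY = (1661.5 − 1256.5)/(7450 − 5950) = 405/1500 = 0.27
MPC = 1 − MPS = 0.73
Autonomous saving = 1256.5 − 0.27(5950) = -350, so a = 350
C = 350 + 0.73(7600) = 350 + 5548 = 5898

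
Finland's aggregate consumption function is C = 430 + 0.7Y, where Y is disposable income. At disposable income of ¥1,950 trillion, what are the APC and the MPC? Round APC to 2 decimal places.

APC = 0.92; MPC = 0.7

MPC = 0.7 (the slope of the consumption function)
C = 430 + 0.7(1950) = 1795, so APC = 1795/1950 = 0.92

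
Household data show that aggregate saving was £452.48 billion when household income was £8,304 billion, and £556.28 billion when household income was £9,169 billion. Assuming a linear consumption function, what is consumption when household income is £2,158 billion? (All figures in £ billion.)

MPS = ΔS/ΔY = (556.28 − 452.48)/(9169 − 8304) = 103.8/865 = 0.12
MPC = 1 − MPS = 0.88
Autonomous saving = 452.48 − 0.12(8304) = -544, so a = 544
C = 544 + 0.88(2158) = 544 + 1899.04 = 2443.04

C = 2443.04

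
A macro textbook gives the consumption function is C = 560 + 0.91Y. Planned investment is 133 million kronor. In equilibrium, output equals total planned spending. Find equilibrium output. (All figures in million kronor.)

Y = 7700

Y = C + I = 560 + 0.91Y + 133
Y − 0.91Y = 693
0.09Y = 693, so Y = 693/0.09 = 7700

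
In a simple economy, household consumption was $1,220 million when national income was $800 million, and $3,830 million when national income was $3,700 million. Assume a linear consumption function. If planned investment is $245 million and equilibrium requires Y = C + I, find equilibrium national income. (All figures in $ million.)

MPC = (3830 − 1220)/(3700 − 800) = 2610/2900 = 0.9
a = 1220 − 0.9(800) = 500
Equilibrium: Y = 500 + 0.9Y + 245
0.1Y = 745, so Y = 745/0.1 = 7450

Y = 7450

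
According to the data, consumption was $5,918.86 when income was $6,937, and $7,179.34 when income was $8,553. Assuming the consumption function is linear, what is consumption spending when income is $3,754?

MPC = (7179.34 − 5918.86)/(8553 − 6937) = 1260.48/1616 = 0.78
a = 5918.86 − 0.78(6937) = 5918.86 − 5410.86 = 508
C = 508 + 0.78(3754) = 508 + 2928.12 = 3436.12

C = 3436.12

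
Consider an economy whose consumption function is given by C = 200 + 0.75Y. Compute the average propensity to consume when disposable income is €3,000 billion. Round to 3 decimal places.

APC = 0.817

C = 200 + 0.75(3000) = 2450
APC = C/Y = 2450/3000 = 0.817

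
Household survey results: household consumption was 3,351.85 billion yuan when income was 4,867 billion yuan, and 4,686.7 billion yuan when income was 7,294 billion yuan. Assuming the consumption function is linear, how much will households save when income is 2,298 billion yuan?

S = 359.1

MPC = (4686.7 − 3351.85)/(7294 − 4867) = 1334.85/2427 = 0.55
a = 3351.85 − 0.55(4867) = 3351.85 − 2676.85 = 675
C = 675 + 0.55(2298) = 1938.9
S = 2298 − 1938.9 = 359.1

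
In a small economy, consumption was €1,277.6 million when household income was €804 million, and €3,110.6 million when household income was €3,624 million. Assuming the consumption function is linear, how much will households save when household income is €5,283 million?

MPC = (3110.6 − 1277.6)/(3624 − 804) = 1833/2820 = 0.65
a = 1277.6 − 0.65(804) = 1277.6 − 522.6 = 755
C = 755 + 0.65(5283) = 4188.95
S = 5283 − 4188.95 = 1094.05

S = 1094.05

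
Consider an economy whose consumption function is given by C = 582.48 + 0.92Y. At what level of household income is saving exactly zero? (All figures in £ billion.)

Y = 7281

At break-even, C = Y: 582.48 + 0.92Y = Y
0.08Y = 582.48, so Y = 582.48/0.08 = 7281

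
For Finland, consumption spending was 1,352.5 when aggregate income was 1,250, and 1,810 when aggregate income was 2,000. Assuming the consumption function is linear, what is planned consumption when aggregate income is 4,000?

C = 3030

MPC = (1810 − 1352.5)/(2000 − 1250) = 457.5/750 = 0.61
a = 1352.5 − 0.61(1250) = 1352.5 − 762.5 = 590
C = 590 + 0.61(4000) = 590 + 2440 = 3030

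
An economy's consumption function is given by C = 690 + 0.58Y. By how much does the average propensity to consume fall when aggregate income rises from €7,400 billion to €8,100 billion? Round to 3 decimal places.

ΔAPC = 0.008

At Y = 7400: C = 690 + 0.58(7400) = 4982, APC = 4982/7400 = 0.6732
At Y = 8100: C = 5388, APC = 5388/8100 = 0.6652
Fall in APC = 0.6732 − 0.6652 = 0.008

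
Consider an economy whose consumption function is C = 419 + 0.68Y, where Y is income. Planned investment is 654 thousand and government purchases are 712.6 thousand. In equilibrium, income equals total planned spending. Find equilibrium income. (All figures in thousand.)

Y = 5580

Y = C + I + G = 419 + 0.68Y + 654 + 712.6
Y − 0.68Y = 1785.6
0.32Y = 1785.6, so Y = 1785.6/0.32 = 5580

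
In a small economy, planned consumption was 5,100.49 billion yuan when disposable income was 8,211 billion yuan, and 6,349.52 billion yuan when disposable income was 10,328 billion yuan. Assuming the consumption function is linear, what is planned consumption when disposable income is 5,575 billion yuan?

C = 3545.25

MPC = (6349.52 − 5100.49)/(10328 − 8211) = 1249.03/2117 = 0.59
a = 5100.49 − 0.59(8211) = 5100.49 − 4844.49 = 256
C = 256 + 0.59(5575) = 256 + 3289.25 = 3545.25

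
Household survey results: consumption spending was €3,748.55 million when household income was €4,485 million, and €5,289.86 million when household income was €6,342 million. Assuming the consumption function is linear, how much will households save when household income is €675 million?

MPC = (5289.86 − 3748.55)/(6342 − 4485) = 1541.31/1857 = 0.83
a = 3748.55 − 0.83(4485) = 3748.55 − 3722.55 = 26
C = 26 + 0.83(675) = 586.25
S = 675 − 586.25 = 88.75

S = 88.75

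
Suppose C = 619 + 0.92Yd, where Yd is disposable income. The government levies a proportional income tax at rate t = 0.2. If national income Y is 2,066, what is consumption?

Yd = (1 − 0.2)(2066) = 0.8(2066) = 1652.8
C = 619 + 0.92(1652.8) = 619 + 1520.576 = 2139.576

C = 2139.576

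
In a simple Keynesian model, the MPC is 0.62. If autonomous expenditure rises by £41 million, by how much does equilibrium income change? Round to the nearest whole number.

ΔY ≈ 108

The multiplier is 1/(1 − MPC) = 1/0.38.
ΔY = 41/0.38 = 107.89 ≈ 108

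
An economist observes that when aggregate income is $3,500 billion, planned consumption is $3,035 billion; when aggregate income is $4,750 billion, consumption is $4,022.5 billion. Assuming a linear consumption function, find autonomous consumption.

a = 270

MPC = ΔC/ΔY = (4022.5 − 3035)/(4750 − 3500) = 987.5/1250 = 0.79
a = C − MPC·Y = 3035 − 0.79(3500) = 3035 − 2765 = 270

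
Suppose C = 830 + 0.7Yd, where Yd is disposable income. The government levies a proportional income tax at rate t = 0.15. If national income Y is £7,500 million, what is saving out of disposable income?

S = 1082.5

Yd = (1 − 0.15)(7500) = 0.85(7500) = 6375
C = 830 + 0.7(6375) = 830 + 4462.5 = 5292.5
S = Yd − C = 6375 − 5292.5 = 1082.5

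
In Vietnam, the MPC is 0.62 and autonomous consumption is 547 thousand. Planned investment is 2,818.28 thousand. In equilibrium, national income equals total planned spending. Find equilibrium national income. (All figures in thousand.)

Y = 8856

Y = C + I = 547 + 0.62Y + 2818.28
Y − 0.62Y = 3365.28
0.38Y = 3365.28, so Y = 3365.28/0.38 = 8856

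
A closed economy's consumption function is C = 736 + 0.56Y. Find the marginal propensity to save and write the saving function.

MPS = 0.44; S = -736 + 0.44Y

MPS = 1 − MPC = 1 − 0.56 = 0.44
S = Y − C = -736 + 0.44Y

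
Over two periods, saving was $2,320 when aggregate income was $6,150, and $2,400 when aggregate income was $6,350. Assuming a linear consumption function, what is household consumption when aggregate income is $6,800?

C = 4220

MPS = ΔS/ΔY = (2400 − 2320)/(6350 − 6150) = 80/200 = 0.4
MPC = 1 − MPS = 0.6
Autonomous saving = 2320 − 0.4(6150) = -140, so a = 140
C = 140 + 0.6(6800) = 140 + 4080 = 4220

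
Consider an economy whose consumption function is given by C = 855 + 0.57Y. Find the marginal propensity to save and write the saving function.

MPS = 1 − MPC = 1 − 0.57 = 0.43
S = Y − C = -855 + 0.43Y

MPS = 0.43; S = -855 + 0.43Y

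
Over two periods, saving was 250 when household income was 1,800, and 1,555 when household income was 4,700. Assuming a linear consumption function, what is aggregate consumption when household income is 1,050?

MPS = ΔS/ΔY = (1555 − 250)/(4700 − 1800) = 1305/2900 = 0.45
MPC = 1 − MPS = 0.55
Autonomous saving = 250 − 0.45(1800) = -560, so a = 560
C = 560 + 0.55(1050) = 560 + 577.5 = 1137.5

C = 1137.5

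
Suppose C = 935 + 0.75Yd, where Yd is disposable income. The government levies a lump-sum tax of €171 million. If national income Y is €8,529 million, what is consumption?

C = 7203.5

Yd = Y − T = 8529 − 171 = 8358
C = 935 + 0.75(8358) = 935 + 6268.5 = 7203.5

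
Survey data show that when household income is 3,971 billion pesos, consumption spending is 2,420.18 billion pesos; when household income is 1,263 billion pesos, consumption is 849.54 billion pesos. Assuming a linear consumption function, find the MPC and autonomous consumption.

MPC = 0.58; a = 117

MPC = ΔC/ΔY = (2420.18 − 849.54)/(3971 − 1263) = 1570.64/2708 = 0.58
a = C − MPC·Y = 849.54 − 0.58(1263) = 849.54 − 732.54 = 117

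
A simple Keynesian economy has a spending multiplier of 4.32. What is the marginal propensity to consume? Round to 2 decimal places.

MPC = 0.77

k = 1/(1 − MPC), so 1 − MPC = 1/k = 1/4.32 = 0.2315
MPC = 1 − 0.2315 = 0.77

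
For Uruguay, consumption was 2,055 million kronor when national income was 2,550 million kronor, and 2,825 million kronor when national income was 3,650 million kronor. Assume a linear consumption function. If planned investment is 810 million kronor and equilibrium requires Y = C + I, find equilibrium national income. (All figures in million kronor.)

MPC = (2825 − 2055)/(3650 − 2550) = 770/1100 = 0.7
a = 2055 − 0.7(2550) = 270
Equilibrium: Y = 270 + 0.7Y + 810
0.3Y = 1080, so Y = 1080/0.3 = 3600

Y = 3600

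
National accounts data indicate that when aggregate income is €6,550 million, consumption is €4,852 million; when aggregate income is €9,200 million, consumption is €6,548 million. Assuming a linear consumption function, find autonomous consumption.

MPC = ΔC/ΔY = (6548 − 4852)/(9200 − 6550) = 1696/2650 = 0.64
a = C − MPC·Y = 4852 − 0.64(6550) = 4852 − 4192 = 660

a = 660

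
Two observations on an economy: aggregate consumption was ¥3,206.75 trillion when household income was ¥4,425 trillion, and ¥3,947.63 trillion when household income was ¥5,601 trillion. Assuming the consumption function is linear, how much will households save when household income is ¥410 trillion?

S = -267.3

MPC = (3947.63 − 3206.75)/(5601 − 4425) = 740.88/1176 = 0.63
a = 3206.75 − 0.63(4425) = 3206.75 − 2787.75 = 419
C = 419 + 0.63(410) = 677.3
S = 410 − 677.3 = -267.3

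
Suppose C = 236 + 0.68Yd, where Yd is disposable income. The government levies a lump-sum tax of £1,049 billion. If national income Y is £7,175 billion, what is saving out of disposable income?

Yd = Y − T = 7175 − 1049 = 6126
C = 236 + 0.68(6126) = 236 + 4165.68 = 4401.68
S = Yd − C = 6126 − 4401.68 = 1724.32

S = 1724.32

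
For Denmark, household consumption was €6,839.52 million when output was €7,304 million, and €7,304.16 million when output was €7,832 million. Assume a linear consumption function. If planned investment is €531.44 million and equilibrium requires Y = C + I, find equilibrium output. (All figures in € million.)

MPC = (7304.16 − 6839.52)/(7832 − 7304) = 464.64/528 = 0.88
a = 6839.52 − 0.88(7304) = 412
Equilibrium: Y = 412 + 0.88Y + 531.44
0.12Y = 943.44, so Y = 943.44/0.12 = 7862

Y = 7862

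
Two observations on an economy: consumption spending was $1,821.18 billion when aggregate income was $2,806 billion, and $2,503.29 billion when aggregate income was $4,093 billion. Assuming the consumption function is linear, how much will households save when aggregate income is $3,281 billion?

MPC = (2503.29 − 1821.18)/(4093 − 2806) = 682.11/1287 = 0.53
a = 1821.18 − 0.53(2806) = 1821.18 − 1487.18 = 334
C = 334 + 0.53(3281) = 2072.93
S = 3281 − 2072.93 = 1208.07

S = 1208.07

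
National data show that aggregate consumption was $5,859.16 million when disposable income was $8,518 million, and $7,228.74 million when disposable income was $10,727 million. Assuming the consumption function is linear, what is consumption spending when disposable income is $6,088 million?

C = 4352.56

MPC = (7228.74 − 5859.16)/(10727 − 8518) = 1369.58/2209 = 0.62
a = 5859.16 − 0.62(8518) = 5859.16 − 5281.16 = 578
C = 578 + 0.62(6088) = 578 + 3774.56 = 4352.56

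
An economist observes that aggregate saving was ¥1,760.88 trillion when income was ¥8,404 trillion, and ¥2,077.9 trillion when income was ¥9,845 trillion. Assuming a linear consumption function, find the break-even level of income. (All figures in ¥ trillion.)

MPS = ΔS/ΔY = (2077.9 − 1760.88)/(9845 − 8404) = 317.02/1441 = 0.22
MPC = 1 − MPS = 0.78
From S(8404) = 1760.88: −a + 0.22(8404) = 1760.88, so a = 1848.88 − 1760.88 = 88
Break-even (S = 0): Y = a/MPS = 88/0.22 = 400

Y = 400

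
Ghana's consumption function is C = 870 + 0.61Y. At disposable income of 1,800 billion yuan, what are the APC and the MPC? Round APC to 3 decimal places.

MPC = 0.61 (the slope of the consumption function)
C = 870 + 0.61(1800) = 1968, so APC = 1968/1800 = 1.093

APC = 1.093; MPC = 0.61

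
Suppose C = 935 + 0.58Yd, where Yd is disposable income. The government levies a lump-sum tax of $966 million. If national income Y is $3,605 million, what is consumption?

Yd = Y − T = 3605 − 966 = 2639
C = 935 + 0.58(2639) = 935 + 1530.62 = 2465.62

C = 2465.62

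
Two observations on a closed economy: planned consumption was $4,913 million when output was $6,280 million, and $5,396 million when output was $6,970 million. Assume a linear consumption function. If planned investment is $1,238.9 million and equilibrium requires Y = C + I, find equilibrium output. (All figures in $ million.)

Y = 5853

MPC = (5396 − 4913)/(6970 − 6280) = 483/690 = 0.7
a = 4913 − 0.7(6280) = 517
Equilibrium: Y = 517 + 0.7Y + 1238.9
0.3Y = 1755.9, so Y = 1755.9/0.3 = 5853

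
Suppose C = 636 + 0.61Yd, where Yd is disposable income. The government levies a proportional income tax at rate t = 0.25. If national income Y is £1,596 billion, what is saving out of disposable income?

S = -169.17

Yd = (1 − 0.25)(1596) = 0.75(1596) = 1197
C = 636 + 0.61(1197) = 636 + 730.17 = 1366.17
S = Yd − C = 1197 − 1366.17 = -169.17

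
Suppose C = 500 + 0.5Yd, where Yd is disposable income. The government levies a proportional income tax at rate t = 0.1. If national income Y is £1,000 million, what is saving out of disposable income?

S = -50

Yd = (1 − 0.1)(1000) = 0.9(1000) = 900
C = 500 + 0.5(900) = 500 + 450 = 950
S = Yd − C = 900 − 950 = -50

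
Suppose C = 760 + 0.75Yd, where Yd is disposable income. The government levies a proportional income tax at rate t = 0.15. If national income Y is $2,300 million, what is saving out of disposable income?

S = -271.25

Yd = (1 − 0.15)(2300) = 0.85(2300) = 1955
C = 760 + 0.75(1955) = 760 + 1466.25 = 2226.25
S = Yd − C = 1955 − 2226.25 = -271.25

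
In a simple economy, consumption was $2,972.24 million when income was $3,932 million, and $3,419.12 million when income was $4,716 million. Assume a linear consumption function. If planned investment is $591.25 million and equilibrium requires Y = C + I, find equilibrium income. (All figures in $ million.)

Y = 3075

MPC = (3419.12 − 2972.24)/(4716 − 3932) = 446.88/784 = 0.57
a = 2972.24 − 0.57(3932) = 731
Equilibrium: Y = 731 + 0.57Y + 591.25
0.43Y = 1322.25, so Y = 1322.25/0.43 = 3075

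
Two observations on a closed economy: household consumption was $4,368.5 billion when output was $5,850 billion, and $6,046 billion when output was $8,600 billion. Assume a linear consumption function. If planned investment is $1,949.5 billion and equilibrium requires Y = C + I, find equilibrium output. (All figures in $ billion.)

Y = 7050

MPC = (6046 − 4368.5)/(8600 − 5850) = 1677.5/2750 = 0.61
a = 4368.5 − 0.61(5850) = 800
Equilibrium: Y = 800 + 0.61Y + 1949.5
0.39Y = 2749.5, so Y = 2749.5/0.39 = 7050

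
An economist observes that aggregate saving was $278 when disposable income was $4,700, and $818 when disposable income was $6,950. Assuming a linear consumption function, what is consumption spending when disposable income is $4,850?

MPS = ΔS/ΔY = (818 − 278)/(6950 − 4700) = 540/2250 = 0.24
MPC = 1 − MPS = 0.76
Autonomous saving = 278 − 0.24(4700) = -850, so a = 850
C = 850 + 0.76(4850) = 850 + 3686 = 4536

C = 4536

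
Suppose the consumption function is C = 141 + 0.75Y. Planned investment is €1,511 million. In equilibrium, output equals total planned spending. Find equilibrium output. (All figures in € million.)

Y = 6608

Y = C + I = 141 + 0.75Y + 1511
Y − 0.75Y = 1652
0.25Y = 1652, so Y = 1652/0.25 = 6608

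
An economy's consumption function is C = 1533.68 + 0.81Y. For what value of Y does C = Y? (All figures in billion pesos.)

Y = 8072

At break-even, C = Y: 1533.68 + 0.81Y = Y
0.19Y = 1533.68, so Y = 1533.68/0.19 = 8072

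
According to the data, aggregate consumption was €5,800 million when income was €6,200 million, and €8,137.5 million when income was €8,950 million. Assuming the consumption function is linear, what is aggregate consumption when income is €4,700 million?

C = 4525

MPC = (8137.5 − 5800)/(8950 − 6200) = 2337.5/2750 = 0.85
a = 5800 − 0.85(6200) = 5800 − 5270 = 530
C = 530 + 0.85(4700) = 530 + 3995 = 4525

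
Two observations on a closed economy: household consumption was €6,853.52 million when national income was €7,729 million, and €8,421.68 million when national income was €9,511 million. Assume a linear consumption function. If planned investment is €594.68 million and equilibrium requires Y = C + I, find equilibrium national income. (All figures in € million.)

MPC = (8421.68 − 6853.52)/(9511 − 7729) = 1568.16/1782 = 0.88
a = 6853.52 − 0.88(7729) = 52
Equilibrium: Y = 52 + 0.88Y + 594.68
0.12Y = 646.68, so Y = 646.68/0.12 = 5389

Y = 5389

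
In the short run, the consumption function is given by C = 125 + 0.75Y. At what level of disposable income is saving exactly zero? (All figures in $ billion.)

At break-even, C = Y: 125 + 0.75Y = Y
0.25Y = 125, so Y = 125/0.25 = 500

Y = 500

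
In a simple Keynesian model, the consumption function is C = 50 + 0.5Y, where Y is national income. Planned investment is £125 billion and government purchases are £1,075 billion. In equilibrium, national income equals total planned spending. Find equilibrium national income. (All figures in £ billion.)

Y = 2500

Y = C + I + G = 50 + 0.5Y + 125 + 1075
Y − 0.5Y = 1250
0.5Y = 1250, so Y = 1250/0.5 = 2500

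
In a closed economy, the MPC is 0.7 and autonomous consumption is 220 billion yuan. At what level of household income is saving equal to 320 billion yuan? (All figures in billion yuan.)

Y = 1800

S = Y − C = -220 + 0.3Y
-220 + 0.3Y = 320, so 0.3Y = 540 and Y = 1800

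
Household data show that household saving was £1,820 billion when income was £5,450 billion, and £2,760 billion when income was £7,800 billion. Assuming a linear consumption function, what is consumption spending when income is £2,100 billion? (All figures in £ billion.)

C = 1620

MPS = ΔS/ΔY = (2760 − 1820)/(7800 − 5450) = 940/2350 = 0.4
MPC = 1 − MPS = 0.6
Autonomous saving = 1820 − 0.4(5450) = -360, so a = 360
C = 360 + 0.6(2100) = 360 + 1260 = 1620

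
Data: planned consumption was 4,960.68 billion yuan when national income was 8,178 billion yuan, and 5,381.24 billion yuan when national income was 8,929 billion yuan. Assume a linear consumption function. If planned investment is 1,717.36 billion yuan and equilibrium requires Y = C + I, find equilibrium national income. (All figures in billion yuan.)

MPC = (5381.24 − 4960.68)/(8929 − 8178) = 420.56/751 = 0.56
a = 4960.68 − 0.56(8178) = 381
Equilibrium: Y = 381 + 0.56Y + 1717.36
0.44Y = 2098.36, so Y = 2098.36/0.44 = 4769

Y = 4769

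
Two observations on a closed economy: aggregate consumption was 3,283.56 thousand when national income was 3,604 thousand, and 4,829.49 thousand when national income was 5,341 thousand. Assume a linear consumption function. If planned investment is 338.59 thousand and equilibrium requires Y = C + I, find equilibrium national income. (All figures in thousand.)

MPC = (4829.49 − 3283.56)/(5341 − 3604) = 1545.93/1737 = 0.89
a = 3283.56 − 0.89(3604) = 76
Equilibrium: Y = 76 + 0.89Y + 338.59
0.11Y = 414.59, so Y = 414.59/0.11 = 3769

Y = 3769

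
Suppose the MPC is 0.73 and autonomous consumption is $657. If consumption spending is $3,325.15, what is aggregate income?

657 + 0.73Y = 3325.15
0.73Y = 2668.15, so Y = 2668.15/0.73 = 3655

Y = 3655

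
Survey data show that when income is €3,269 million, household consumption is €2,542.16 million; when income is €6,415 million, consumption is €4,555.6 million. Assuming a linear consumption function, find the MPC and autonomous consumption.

MPC = ΔC/ΔY = (4555.6 − 2542.16)/(6415 − 3269) = 2013.44/3146 = 0.64
a = C − MPC·Y = 2542.16 − 0.64(3269) = 2542.16 − 2092.16 = 450

MPC = 0.64; a = 450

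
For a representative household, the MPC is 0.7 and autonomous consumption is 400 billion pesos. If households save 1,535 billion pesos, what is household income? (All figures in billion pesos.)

S = Y − C = -400 + 0.3Y
-400 + 0.3Y = 1535, so 0.3Y = 1935 and Y = 6450

Y = 6450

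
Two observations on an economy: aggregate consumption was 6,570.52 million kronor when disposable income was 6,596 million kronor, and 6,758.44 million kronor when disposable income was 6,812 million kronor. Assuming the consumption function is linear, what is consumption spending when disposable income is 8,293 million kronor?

MPC = (6758.44 − 6570.52)/(6812 − 6596) = 187.92/216 = 0.87
a = 6570.52 − 0.87(6596) = 6570.52 − 5738.52 = 832
C = 832 + 0.87(8293) = 832 + 7214.91 = 8046.91

C = 8046.91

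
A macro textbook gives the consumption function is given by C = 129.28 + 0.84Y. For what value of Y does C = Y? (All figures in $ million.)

Y = 808

At break-even, C = Y: 129.28 + 0.84Y = Y
0.16Y = 129.28, so Y = 129.28/0.16 = 808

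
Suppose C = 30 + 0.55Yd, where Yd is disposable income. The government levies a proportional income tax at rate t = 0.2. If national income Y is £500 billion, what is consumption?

Yd = (1 − 0.2)(500) = 0.8(500) = 400
C = 30 + 0.55(400) = 30 + 220 = 250

C = 250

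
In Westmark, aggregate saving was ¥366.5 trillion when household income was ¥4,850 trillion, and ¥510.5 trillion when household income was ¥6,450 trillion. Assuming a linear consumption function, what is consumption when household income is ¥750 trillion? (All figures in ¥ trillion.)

MPS = ΔS/ΔY = (510.5 − 366.5)/(6450 − 4850) = 144/1600 = 0.09
MPC = 1 − MPS = 0.91
Autonomous saving = 366.5 − 0.09(4850) = -70, so a = 70
C = 70 + 0.91(750) = 70 + 682.5 = 752.5

C = 752.5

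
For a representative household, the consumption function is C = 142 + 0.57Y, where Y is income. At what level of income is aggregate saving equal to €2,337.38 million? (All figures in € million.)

S = Y − C = -142 + 0.43Y
-142 + 0.43Y = 2337.38, so 0.43Y = 2479.38 and Y = 5766

Y = 5766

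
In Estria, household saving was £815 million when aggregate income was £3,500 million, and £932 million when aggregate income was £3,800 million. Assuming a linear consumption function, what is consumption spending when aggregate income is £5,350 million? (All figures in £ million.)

MPS = ΔS/ΔY = (932 − 815)/(3800 − 3500) = 117/300 = 0.39
MPC = 1 − MPS = 0.61
Autonomous saving = 815 − 0.39(3500) = -550, so a = 550
C = 550 + 0.61(5350) = 550 + 3263.5 = 3813.5

C = 3813.5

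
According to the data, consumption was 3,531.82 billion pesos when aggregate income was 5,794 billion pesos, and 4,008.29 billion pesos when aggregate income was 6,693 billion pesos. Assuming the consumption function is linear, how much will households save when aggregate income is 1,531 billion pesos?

MPC = (4008.29 − 3531.82)/(6693 − 5794) = 476.47/899 = 0.53
a = 3531.82 − 0.53(5794) = 3531.82 − 3070.82 = 461
C = 461 + 0.53(1531) = 1272.43
S = 1531 − 1272.43 = 258.57

S = 258.57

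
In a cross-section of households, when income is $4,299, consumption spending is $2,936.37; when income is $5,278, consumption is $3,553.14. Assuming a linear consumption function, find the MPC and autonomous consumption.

MPC = ΔC/ΔY = (3553.14 − 2936.37)/(5278 − 4299) = 616.77/979 = 0.63
a = C − MPC·Y = 2936.37 − 0.63(4299) = 2936.37 − 2708.37 = 228

MPC = 0.63; a = 228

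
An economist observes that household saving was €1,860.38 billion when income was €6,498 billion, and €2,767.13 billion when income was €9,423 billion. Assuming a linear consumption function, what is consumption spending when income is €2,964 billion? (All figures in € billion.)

MPS = ΔS/ΔY = (2767.13 − 1860.38)/(9423 − 6498) = 906.75/2925 = 0.31
MPC = 1 − MPS = 0.69
Autonomous saving = 1860.38 − 0.31(6498) = -154, so a = 154
C = 154 + 0.69(2964) = 154 + 2045.16 = 2199.16

C = 2199.16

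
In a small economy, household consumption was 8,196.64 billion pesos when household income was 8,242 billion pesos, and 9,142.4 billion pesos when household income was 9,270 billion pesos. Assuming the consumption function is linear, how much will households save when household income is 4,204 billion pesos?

MPC = (9142.4 − 8196.64)/(9270 − 8242) = 945.76/1028 = 0.92
a = 8196.64 − 0.92(8242) = 8196.64 − 7582.64 = 614
C = 614 + 0.92(4204) = 4481.68
S = 4204 − 4481.68 = -277.68

S = -277.68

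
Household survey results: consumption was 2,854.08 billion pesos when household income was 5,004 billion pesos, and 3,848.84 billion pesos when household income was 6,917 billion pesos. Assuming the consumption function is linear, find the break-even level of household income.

Y = 525

MPC = (3848.84 − 2854.08)/(6917 − 5004) = 994.76/1913 = 0.52
a = 2854.08 − 0.52(5004) = 2854.08 − 2602.08 = 252
Break-even: Y = a/(1−MPC) = 252/0.48 = 525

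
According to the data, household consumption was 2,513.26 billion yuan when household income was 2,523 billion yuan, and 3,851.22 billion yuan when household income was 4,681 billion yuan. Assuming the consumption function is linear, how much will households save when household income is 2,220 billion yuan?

MPC = (3851.22 − 2513.26)/(4681 − 2523) = 1337.96/2158 = 0.62
a = 2513.26 − 0.62(2523) = 2513.26 − 1564.26 = 949
C = 949 + 0.62(2220) = 2325.4
S = 2220 − 2325.4 = -105.4

S = -105.4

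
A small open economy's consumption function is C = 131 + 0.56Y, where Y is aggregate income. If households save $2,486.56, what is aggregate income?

S = Y − C = -131 + 0.44Y
-131 + 0.44Y = 2486.56, so 0.44Y = 2617.56 and Y = 5949

Y = 5949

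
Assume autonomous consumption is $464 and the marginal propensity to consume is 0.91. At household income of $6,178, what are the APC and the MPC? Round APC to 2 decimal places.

MPC = 0.91 (the slope of the consumption function)
C = 464 + 0.91(6178) = 6085.98, so APC = 6085.98/6178 = 0.99

APC = 0.99; MPC = 0.91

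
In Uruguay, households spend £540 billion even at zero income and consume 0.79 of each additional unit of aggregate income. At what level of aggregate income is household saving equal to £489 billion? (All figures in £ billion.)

Y = 4900

S = Y − C = -540 + 0.21Y
-540 + 0.21Y = 489, so 0.21Y = 1029 and Y = 4900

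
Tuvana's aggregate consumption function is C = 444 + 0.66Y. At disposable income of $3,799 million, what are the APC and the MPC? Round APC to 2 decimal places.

APC = 0.78; MPC = 0.66

MPC = 0.66 (the slope of the consumption function)
C = 444 + 0.66(3799) = 2951.34, so APC = 2951.34/3799 = 0.78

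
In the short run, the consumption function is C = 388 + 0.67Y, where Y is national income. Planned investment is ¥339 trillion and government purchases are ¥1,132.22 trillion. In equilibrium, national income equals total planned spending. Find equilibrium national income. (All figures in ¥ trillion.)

Y = 5634

Y = C + I + G = 388 + 0.67Y + 339 + 1132.22
Y − 0.67Y = 1859.22
0.33Y = 1859.22, so Y = 1859.22/0.33 = 5634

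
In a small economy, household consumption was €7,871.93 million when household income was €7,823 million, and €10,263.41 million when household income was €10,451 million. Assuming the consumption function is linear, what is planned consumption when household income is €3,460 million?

MPC = (10263.41 − 7871.93)/(10451 − 7823) = 2391.48/2628 = 0.91
a = 7871.93 − 0.91(7823) = 7871.93 − 7118.93 = 753
C = 753 + 0.91(3460) = 753 + 3148.6 = 3901.6

C = 3901.6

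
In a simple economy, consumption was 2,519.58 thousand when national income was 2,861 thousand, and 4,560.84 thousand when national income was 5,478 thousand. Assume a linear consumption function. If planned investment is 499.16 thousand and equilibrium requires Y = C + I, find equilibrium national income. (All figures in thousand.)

Y = 3578

MPC = (4560.84 − 2519.58)/(5478 − 2861) = 2041.26/2617 = 0.78
a = 2519.58 − 0.78(2861) = 288
Equilibrium: Y = 288 + 0.78Y + 499.16
0.22Y = 787.16, so Y = 787.16/0.22 = 3578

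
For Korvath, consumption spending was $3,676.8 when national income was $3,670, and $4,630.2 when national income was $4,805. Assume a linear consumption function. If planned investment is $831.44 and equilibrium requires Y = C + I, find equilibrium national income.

Y = 8909

MPC = (4630.2 − 3676.8)/(4805 − 3670) = 953.4/1135 = 0.84
a = 3676.8 − 0.84(3670) = 594
Equilibrium: Y = 594 + 0.84Y + 831.44
0.16Y = 1425.44, so Y = 1425.44/0.16 = 8909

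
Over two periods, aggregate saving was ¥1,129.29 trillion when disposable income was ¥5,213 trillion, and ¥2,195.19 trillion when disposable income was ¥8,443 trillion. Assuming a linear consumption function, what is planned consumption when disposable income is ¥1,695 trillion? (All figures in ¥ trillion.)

MPS = ΔS/ΔY = (2195.19 − 1129.29)/(8443 − 5213) = 1065.9/3230 = 0.33
MPC = 1 − MPS = 0.67
Autonomous saving = 1129.29 − 0.33(5213) = -591, so a = 591
C = 591 + 0.67(1695) = 591 + 1135.65 = 1726.65

C = 1726.65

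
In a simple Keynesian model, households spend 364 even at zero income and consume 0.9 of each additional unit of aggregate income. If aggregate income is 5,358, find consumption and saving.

C = 5186.2; S = 171.8

C = 364 + 0.9(5358) = 364 + 4822.2 = 5186.2
S = Y − C = 5358 − 5186.2 = 171.8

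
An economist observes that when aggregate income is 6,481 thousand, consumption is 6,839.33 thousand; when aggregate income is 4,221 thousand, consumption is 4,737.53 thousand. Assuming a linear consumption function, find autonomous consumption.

MPC = ΔC/ΔY = (6839.33 − 4737.53)/(6481 − 4221) = 2101.8/2260 = 0.93
a = C − MPC·Y = 4737.53 − 0.93(4221) = 4737.53 − 3925.53 = 812

a = 812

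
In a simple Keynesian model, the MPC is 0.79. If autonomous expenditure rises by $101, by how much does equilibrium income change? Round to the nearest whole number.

The multiplier is 1/(1 − MPC) = 1/0.21.
ΔY = 101/0.21 = 480.95 ≈ 481

ΔY ≈ 481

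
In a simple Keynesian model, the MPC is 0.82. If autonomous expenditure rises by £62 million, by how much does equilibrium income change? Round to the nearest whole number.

The multiplier is 1/(1 − MPC) = 1/0.18.
ΔY = 62/0.18 = 344.44 ≈ 344

ΔY ≈ 344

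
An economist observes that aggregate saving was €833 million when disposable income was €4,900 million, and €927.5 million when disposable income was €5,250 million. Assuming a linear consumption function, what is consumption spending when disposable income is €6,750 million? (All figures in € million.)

MPS = ΔS/ΔY = (927.5 − 833)/(5250 − 4900) = 94.5/350 = 0.27
MPC = 1 − MPS = 0.73
Autonomous saving = 833 − 0.27(4900) = -490, so a = 490
C = 490 + 0.73(6750) = 490 + 4927.5 = 5417.5

C = 5417.5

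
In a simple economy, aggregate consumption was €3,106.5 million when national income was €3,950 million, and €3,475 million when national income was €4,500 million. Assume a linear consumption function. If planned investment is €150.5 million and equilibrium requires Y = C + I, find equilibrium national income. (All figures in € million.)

MPC = (3475 − 3106.5)/(4500 − 3950) = 368.5/550 = 0.67
a = 3106.5 − 0.67(3950) = 460
Equilibrium: Y = 460 + 0.67Y + 150.5
0.33Y = 610.5, so Y = 610.5/0.33 = 1850

Y = 1850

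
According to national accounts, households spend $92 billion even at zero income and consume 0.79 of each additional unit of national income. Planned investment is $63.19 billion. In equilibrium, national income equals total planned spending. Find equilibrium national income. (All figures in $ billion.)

Y = C + I = 92 + 0.79Y + 63.19
Y − 0.79Y = 155.19
0.21Y = 155.19, so Y = 155.19/0.21 = 739

Y = 739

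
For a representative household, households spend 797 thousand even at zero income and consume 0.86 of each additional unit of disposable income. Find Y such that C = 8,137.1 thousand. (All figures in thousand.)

797 + 0.86Y = 8137.1
0.86Y = 7340.1, so Y = 7340.1/0.86 = 8535

Y = 8535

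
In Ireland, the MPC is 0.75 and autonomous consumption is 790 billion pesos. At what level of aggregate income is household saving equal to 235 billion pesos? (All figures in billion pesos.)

S = Y − C = -790 + 0.25Y
-790 + 0.25Y = 235, so 0.25Y = 1025 and Y = 4100

Y = 4100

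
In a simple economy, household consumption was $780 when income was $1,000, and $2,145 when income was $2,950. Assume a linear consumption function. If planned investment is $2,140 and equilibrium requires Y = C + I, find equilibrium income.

MPC = (2145 − 780)/(2950 − 1000) = 1365/1950 = 0.7
a = 780 − 0.7(1000) = 80
Equilibrium: Y = 80 + 0.7Y + 2140
0.3Y = 2220, so Y = 2220/0.3 = 7400

Y = 7400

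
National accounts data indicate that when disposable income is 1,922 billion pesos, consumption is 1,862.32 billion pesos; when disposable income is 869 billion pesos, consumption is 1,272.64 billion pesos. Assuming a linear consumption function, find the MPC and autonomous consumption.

MPC = 0.56; a = 786

MPC = ΔC/ΔY = (1862.32 − 1272.64)/(1922 − 869) = 589.68/1053 = 0.56
a = C − MPC·Y = 1272.64 − 0.56(869) = 1272.64 − 486.64 = 786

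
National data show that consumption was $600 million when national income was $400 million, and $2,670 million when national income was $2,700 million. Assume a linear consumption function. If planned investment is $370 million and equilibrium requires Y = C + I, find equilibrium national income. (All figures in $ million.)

MPC = (2670 − 600)/(2700 − 400) = 2070/2300 = 0.9
a = 600 − 0.9(400) = 240
Equilibrium: Y = 240 + 0.9Y + 370
0.1Y = 610, so Y = 610/0.1 = 6100

Y = 6100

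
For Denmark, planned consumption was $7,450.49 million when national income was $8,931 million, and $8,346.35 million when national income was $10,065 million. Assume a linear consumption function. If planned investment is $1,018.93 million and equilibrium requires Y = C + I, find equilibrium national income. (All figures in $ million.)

MPC = (8346.35 − 7450.49)/(10065 − 8931) = 895.86/1134 = 0.79
a = 7450.49 − 0.79(8931) = 395
Equilibrium: Y = 395 + 0.79Y + 1018.93
0.21Y = 1413.93, so Y = 1413.93/0.21 = 6733

Y = 6733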